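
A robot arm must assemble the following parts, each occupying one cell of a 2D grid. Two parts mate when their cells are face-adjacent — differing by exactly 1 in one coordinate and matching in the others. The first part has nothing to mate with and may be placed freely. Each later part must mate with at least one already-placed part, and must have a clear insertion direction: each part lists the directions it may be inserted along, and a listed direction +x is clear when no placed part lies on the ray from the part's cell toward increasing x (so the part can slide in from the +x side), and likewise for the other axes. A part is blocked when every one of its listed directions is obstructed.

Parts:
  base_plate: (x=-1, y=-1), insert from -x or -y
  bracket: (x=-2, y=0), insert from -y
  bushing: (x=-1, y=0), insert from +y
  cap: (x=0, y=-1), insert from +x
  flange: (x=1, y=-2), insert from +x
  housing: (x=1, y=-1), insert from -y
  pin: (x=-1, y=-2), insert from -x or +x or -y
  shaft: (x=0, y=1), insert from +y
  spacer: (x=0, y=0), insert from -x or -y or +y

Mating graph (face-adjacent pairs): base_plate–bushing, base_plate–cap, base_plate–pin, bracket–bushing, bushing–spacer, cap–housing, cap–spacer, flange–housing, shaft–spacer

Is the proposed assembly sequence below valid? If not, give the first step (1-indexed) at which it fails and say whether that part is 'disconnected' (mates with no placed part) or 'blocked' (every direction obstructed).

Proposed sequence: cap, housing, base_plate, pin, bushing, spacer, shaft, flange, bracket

Valid

1. cap@(0, -1) [+x clear] — {cap}
2. housing@(1, -1) [-y clear] — {cap, housing}
3. base_plate@(-1, -1) [-x clear] — {base_plate, cap, housing}
4. pin@(-1, -2) [-x clear] — {base_plate, cap, housing, pin}
5. bushing@(-1, 0) [+y clear] — {base_plate, bushing, cap, housing, pin}
6. spacer@(0, 0) [+y clear] — {base_plate, bushing, cap, housing, pin, spacer}
7. shaft@(0, 1) [+y clear] — {base_plate, bushing, cap, housing, pin, shaft, spacer}
8. flange@(1, -2) [+x clear] — {base_plate, bushing, cap, flange, housing, pin, shaft, spacer}
9. bracket@(-2, 0) [-y clear] — {base_plate, bracket, bushing, cap, flange, housing, pin, shaft, spacer}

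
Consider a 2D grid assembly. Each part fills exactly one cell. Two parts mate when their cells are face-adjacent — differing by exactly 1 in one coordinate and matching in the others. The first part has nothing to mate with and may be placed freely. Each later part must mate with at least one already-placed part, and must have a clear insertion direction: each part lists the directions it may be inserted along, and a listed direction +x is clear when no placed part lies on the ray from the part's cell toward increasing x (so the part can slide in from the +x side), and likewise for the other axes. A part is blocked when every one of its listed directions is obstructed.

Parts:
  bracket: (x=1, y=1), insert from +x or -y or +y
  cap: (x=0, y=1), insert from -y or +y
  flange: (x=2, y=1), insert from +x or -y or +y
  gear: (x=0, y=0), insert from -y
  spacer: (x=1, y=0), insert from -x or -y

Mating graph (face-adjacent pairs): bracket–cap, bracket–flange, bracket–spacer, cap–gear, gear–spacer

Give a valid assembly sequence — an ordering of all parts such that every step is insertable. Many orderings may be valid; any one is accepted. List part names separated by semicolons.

1. cap@(0, 1) [-y clear] — {cap}
2. bracket@(1, 1) [+x clear] — {bracket, cap}
3. flange@(2, 1) [+x clear] — {bracket, cap, flange}
4. spacer@(1, 0) [-x clear] — {bracket, cap, flange, spacer}
5. gear@(0, 0) [-y clear] — {bracket, cap, flange, gear, spacer}

cap; bracket; flange; spacer; gear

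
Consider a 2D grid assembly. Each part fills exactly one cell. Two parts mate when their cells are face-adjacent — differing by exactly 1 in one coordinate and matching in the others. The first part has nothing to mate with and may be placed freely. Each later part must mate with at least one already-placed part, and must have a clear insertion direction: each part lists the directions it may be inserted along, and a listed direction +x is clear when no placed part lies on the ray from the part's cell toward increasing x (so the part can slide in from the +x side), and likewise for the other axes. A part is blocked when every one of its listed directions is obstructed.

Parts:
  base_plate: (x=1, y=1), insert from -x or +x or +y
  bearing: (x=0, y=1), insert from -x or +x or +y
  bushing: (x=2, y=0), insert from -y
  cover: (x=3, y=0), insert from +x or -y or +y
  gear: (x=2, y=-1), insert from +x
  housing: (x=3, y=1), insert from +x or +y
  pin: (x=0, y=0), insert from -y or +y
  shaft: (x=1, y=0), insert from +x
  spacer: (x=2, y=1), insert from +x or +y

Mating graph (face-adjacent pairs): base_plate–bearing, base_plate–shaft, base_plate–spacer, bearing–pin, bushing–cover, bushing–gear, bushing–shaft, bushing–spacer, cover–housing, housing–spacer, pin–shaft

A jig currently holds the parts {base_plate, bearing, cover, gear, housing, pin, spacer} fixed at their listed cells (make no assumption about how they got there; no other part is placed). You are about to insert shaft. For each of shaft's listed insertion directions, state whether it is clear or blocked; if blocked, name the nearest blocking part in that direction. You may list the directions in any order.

+x: nearest on ray is cover@(3, 0) ⇒ blocked

+x: blocked by cover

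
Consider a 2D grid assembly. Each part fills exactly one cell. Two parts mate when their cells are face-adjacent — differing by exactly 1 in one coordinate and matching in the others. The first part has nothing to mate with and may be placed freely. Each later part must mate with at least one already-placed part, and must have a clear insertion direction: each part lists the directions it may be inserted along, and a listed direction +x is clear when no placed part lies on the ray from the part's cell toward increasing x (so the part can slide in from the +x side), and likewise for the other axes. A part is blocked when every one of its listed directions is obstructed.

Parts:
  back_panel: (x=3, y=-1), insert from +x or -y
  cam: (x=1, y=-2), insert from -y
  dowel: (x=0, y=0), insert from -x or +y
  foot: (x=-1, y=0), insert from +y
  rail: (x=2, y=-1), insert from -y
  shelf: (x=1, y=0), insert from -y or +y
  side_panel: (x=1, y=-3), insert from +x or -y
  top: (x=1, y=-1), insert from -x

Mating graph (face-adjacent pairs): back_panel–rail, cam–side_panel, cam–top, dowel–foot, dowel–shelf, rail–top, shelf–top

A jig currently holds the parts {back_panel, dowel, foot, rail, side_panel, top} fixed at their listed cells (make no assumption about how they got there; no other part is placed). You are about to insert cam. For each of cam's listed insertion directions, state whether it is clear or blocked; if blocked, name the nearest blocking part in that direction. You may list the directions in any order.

-y: blocked by side_panel

-y: nearest on ray is side_panel@(1, -3) ⇒ blocked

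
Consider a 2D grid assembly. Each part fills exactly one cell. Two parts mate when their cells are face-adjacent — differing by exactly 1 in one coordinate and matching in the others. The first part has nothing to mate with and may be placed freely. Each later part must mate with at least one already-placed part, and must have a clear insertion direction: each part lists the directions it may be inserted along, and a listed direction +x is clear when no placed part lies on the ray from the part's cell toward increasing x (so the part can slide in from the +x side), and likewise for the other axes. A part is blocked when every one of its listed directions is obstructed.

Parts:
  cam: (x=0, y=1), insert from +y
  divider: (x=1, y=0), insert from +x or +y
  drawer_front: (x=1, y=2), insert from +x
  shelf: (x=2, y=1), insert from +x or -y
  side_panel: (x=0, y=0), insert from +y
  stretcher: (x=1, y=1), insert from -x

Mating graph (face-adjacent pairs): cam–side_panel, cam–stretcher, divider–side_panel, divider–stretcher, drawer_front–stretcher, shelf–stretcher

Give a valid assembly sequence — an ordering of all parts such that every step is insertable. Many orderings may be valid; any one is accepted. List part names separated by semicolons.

divider; stretcher; drawer_front; shelf; side_panel; cam

1. divider@(1, 0) [+x clear] — {divider}
2. stretcher@(1, 1) [-x clear] — {divider, stretcher}
3. drawer_front@(1, 2) [+x clear] — {divider, drawer_front, stretcher}
4. shelf@(2, 1) [+x clear] — {divider, drawer_front, shelf, stretcher}
5. side_panel@(0, 0) [+y clear] — {divider, drawer_front, shelf, side_panel, stretcher}
6. cam@(0, 1) [+y clear] — {cam, divider, drawer_front, shelf, side_panel, stretcher}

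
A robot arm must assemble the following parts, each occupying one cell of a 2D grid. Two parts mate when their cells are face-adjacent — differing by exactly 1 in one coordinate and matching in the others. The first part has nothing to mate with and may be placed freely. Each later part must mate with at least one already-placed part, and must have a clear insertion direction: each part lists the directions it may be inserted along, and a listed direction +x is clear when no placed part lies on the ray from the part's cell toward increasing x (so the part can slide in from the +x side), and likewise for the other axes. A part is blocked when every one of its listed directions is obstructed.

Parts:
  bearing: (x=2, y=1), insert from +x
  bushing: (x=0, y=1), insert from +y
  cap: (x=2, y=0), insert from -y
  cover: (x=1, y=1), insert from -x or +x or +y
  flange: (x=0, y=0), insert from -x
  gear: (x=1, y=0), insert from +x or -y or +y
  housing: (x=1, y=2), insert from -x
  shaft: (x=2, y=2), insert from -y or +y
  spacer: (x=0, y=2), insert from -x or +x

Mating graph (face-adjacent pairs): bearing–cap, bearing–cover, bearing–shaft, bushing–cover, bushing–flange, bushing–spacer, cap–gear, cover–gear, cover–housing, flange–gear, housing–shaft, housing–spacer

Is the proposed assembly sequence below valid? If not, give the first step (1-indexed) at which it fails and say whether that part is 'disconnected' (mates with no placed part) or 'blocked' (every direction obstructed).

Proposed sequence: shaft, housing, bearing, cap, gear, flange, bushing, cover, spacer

Invalid at step 8 (blocked)

1. shaft@(2, 2) [-y clear] — {shaft}
2. housing@(1, 2) [-x clear] — {housing, shaft}
3. bearing@(2, 1) [+x clear] — {bearing, housing, shaft}
4. cap@(2, 0) [-y clear] — {bearing, cap, housing, shaft}
5. gear@(1, 0) [-y clear] — {bearing, cap, gear, housing, shaft}
6. flange@(0, 0) [-x clear] — {bearing, cap, flange, gear, housing, shaft}
7. bushing@(0, 1) [+y clear] — {bearing, bushing, cap, flange, gear, housing, shaft}
8. cover@(1, 1) — -x/+x/+y all obstructed ⇒ blocked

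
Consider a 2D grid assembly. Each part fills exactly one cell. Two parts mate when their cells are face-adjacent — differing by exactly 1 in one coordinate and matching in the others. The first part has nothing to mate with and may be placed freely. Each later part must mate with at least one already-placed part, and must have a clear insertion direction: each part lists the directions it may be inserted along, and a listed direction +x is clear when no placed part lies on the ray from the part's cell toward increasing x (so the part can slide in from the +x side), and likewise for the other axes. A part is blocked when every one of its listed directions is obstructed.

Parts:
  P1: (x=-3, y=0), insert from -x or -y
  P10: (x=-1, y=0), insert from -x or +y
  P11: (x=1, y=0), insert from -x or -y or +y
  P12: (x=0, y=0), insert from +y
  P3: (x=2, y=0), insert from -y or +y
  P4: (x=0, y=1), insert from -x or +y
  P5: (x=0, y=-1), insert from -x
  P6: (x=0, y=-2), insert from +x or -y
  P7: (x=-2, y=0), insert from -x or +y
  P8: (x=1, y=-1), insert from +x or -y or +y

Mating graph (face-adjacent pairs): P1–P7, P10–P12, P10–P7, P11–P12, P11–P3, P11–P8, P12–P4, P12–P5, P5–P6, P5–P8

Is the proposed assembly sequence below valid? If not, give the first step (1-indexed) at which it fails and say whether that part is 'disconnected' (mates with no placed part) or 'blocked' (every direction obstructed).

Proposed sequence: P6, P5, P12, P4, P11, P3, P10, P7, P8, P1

Valid

1. P6@(0, -2) [+x clear] — {P6}
2. P5@(0, -1) [-x clear] — {P5, P6}
3. P12@(0, 0) [+y clear] — {P12, P5, P6}
4. P4@(0, 1) [-x clear] — {P12, P4, P5, P6}
5. P11@(1, 0) [-y clear] — {P11, P12, P4, P5, P6}
6. P3@(2, 0) [-y clear] — {P11, P12, P3, P4, P5, P6}
7. P10@(-1, 0) [-x clear] — {P10, P11, P12, P3, P4, P5, P6}
8. P7@(-2, 0) [-x clear] — {P10, P11, P12, P3, P4, P5, P6, P7}
9. P8@(1, -1) [+x clear] — {P10, P11, P12, P3, P4, P5, P6, P7, P8}
10. P1@(-3, 0) [-x clear] — {P1, P10, P11, P12, P3, P4, P5, P6, P7, P8}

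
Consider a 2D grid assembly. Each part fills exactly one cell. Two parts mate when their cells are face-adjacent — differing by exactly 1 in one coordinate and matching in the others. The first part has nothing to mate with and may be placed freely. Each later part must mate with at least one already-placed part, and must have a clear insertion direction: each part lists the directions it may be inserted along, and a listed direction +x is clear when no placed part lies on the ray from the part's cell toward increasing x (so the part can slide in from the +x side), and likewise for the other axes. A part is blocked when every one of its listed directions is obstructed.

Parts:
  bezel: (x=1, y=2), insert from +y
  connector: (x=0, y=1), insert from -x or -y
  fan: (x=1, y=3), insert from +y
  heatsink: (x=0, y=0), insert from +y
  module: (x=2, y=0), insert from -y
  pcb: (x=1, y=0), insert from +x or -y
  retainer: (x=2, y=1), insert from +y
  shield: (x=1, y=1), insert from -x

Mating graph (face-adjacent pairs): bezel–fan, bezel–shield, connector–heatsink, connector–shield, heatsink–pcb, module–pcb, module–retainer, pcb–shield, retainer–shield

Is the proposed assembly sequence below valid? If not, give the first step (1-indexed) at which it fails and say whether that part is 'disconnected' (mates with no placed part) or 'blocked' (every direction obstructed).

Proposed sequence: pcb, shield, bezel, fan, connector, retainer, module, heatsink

1. pcb@(1, 0) [+x clear] — {pcb}
2. shield@(1, 1) [-x clear] — {pcb, shield}
3. bezel@(1, 2) [+y clear] — {bezel, pcb, shield}
4. fan@(1, 3) [+y clear] — {bezel, fan, pcb, shield}
5. connector@(0, 1) [-x clear] — {bezel, connector, fan, pcb, shield}
6. retainer@(2, 1) [+y clear] — {bezel, connector, fan, pcb, retainer, shield}
7. module@(2, 0) [-y clear] — {bezel, connector, fan, module, pcb, retainer, shield}
8. heatsink@(0, 0) — +y all obstructed ⇒ blocked

Invalid at step 8 (blocked)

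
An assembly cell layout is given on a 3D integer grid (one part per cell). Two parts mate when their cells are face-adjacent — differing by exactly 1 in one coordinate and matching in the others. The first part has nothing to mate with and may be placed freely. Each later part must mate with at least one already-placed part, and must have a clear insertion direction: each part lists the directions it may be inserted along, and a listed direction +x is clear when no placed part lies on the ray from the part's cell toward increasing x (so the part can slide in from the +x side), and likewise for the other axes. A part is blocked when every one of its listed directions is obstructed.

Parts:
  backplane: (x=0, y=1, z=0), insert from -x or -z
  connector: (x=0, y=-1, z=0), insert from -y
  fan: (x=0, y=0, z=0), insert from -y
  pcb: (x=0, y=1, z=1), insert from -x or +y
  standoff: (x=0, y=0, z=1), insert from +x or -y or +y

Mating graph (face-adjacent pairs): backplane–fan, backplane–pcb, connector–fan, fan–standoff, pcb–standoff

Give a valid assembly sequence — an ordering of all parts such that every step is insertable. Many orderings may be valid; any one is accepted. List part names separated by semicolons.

fan; backplane; connector; standoff; pcb

1. fan@(0, 0, 0) [-y clear] — {fan}
2. backplane@(0, 1, 0) [-x clear] — {backplane, fan}
3. connector@(0, -1, 0) [-y clear] — {backplane, connector, fan}
4. standoff@(0, 0, 1) [+x clear] — {backplane, connector, fan, standoff}
5. pcb@(0, 1, 1) [-x clear] — {backplane, connector, fan, pcb, standoff}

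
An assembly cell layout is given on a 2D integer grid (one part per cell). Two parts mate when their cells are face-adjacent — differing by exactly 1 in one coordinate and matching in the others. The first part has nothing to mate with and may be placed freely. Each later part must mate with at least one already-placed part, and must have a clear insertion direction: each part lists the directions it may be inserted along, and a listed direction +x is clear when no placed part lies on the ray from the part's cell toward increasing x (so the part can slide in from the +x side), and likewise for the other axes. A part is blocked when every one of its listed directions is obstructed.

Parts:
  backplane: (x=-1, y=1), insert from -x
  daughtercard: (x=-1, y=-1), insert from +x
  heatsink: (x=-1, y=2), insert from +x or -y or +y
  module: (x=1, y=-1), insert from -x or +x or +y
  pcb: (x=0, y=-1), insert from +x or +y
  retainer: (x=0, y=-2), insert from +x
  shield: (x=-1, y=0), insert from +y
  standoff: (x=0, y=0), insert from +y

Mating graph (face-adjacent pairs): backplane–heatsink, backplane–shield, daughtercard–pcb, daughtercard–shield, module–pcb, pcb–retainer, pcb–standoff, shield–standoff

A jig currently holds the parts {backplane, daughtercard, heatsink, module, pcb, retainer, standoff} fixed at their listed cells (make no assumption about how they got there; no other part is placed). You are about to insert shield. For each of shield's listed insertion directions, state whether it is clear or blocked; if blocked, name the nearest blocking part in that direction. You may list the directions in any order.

+y: nearest on ray is backplane@(-1, 1) ⇒ blocked

+y: blocked by backplane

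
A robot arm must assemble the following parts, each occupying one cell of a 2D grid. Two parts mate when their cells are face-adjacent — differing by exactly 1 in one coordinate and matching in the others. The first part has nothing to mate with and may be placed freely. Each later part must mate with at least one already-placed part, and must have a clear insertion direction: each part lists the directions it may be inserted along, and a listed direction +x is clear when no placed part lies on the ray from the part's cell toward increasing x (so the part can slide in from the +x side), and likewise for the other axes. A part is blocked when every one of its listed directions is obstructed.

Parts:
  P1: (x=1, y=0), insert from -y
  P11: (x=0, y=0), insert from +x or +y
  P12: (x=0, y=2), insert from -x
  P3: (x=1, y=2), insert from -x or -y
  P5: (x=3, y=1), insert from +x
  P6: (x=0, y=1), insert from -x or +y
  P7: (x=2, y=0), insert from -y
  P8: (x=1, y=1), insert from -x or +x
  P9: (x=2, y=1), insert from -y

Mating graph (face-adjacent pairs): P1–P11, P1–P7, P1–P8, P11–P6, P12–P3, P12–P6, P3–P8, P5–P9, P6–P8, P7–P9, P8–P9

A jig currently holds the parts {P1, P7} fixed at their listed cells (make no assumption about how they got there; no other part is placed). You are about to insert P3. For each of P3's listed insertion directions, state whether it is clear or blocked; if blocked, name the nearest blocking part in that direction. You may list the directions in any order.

-x: clear; -y: blocked by P1

-x: ray from P3(1, 2) has no placed part ⇒ clear
-y: nearest on ray is P1@(1, 0) ⇒ blocked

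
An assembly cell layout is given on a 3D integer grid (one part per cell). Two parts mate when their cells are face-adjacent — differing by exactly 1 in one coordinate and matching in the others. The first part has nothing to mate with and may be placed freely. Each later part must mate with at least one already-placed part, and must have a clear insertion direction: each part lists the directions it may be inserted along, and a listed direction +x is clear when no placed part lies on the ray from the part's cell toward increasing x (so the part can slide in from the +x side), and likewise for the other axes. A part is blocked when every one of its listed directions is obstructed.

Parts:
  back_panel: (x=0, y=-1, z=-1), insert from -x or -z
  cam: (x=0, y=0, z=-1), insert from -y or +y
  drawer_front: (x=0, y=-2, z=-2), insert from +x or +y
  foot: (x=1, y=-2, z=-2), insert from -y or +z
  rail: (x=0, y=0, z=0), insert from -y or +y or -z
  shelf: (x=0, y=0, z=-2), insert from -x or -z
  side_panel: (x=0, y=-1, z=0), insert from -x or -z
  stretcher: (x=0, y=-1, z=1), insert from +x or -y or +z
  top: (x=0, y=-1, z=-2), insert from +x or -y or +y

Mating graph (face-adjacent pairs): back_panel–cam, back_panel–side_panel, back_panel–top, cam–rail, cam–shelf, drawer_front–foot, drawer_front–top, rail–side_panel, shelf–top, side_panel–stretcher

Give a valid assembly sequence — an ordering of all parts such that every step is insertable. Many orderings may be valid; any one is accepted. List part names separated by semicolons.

1. back_panel@(0, -1, -1) [-x clear] — {back_panel}
2. side_panel@(0, -1, 0) [-x clear] — {back_panel, side_panel}
3. rail@(0, 0, 0) [+y clear] — {back_panel, rail, side_panel}
4. cam@(0, 0, -1) [+y clear] — {back_panel, cam, rail, side_panel}
5. stretcher@(0, -1, 1) [+x clear] — {back_panel, cam, rail, side_panel, stretcher}
6. shelf@(0, 0, -2) [-x clear] — {back_panel, cam, rail, shelf, side_panel, stretcher}
7. top@(0, -1, -2) [+x clear] — {back_panel, cam, rail, shelf, side_panel, stretcher, top}
8. drawer_front@(0, -2, -2) [+x clear] — {back_panel, cam, drawer_front, rail, shelf, side_panel, stretcher, top}
9. foot@(1, -2, -2) [-y clear] — {back_panel, cam, drawer_front, foot, rail, shelf, side_panel, stretcher, top}

back_panel; side_panel; rail; cam; stretcher; shelf; top; drawer_front; foot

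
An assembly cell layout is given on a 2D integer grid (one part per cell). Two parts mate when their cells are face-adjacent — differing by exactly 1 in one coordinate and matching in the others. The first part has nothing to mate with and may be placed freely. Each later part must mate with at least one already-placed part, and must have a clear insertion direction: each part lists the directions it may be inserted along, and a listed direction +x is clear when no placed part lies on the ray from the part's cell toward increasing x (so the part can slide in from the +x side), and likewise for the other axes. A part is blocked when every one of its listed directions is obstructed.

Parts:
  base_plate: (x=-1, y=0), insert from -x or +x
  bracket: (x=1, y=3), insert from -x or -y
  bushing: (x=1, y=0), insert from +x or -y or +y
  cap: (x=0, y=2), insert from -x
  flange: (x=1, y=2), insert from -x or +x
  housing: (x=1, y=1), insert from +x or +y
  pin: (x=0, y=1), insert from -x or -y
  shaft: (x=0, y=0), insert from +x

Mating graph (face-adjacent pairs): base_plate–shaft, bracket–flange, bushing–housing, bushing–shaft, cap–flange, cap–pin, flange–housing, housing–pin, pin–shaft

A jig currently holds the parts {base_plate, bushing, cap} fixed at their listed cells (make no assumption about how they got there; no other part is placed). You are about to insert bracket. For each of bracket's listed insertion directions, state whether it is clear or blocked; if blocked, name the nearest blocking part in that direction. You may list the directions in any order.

-x: ray from bracket(1, 3) has no placed part ⇒ clear
-y: nearest on ray is bushing@(1, 0) ⇒ blocked

-x: clear; -y: blocked by bushing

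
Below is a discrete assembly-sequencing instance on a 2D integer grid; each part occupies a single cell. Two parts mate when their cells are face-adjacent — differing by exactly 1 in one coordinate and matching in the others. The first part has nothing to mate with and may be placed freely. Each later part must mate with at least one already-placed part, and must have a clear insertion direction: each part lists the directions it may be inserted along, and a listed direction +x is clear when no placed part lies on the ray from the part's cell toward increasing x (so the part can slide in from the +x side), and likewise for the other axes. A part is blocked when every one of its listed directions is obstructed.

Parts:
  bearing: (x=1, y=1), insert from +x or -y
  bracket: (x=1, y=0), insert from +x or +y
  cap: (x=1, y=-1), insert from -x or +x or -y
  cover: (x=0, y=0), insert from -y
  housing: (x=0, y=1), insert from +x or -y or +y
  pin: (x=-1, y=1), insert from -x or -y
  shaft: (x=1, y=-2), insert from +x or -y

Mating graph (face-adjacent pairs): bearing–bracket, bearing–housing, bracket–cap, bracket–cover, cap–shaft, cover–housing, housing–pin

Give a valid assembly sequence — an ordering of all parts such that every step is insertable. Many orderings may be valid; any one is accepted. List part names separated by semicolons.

1. cap@(1, -1) [-x clear] — {cap}
2. bracket@(1, 0) [+x clear] — {bracket, cap}
3. cover@(0, 0) [-y clear] — {bracket, cap, cover}
4. bearing@(1, 1) [+x clear] — {bearing, bracket, cap, cover}
5. housing@(0, 1) [+y clear] — {bearing, bracket, cap, cover, housing}
6. shaft@(1, -2) [+x clear] — {bearing, bracket, cap, cover, housing, shaft}
7. pin@(-1, 1) [-x clear] — {bearing, bracket, cap, cover, housing, pin, shaft}

cap; bracket; cover; bearing; housing; shaft; pin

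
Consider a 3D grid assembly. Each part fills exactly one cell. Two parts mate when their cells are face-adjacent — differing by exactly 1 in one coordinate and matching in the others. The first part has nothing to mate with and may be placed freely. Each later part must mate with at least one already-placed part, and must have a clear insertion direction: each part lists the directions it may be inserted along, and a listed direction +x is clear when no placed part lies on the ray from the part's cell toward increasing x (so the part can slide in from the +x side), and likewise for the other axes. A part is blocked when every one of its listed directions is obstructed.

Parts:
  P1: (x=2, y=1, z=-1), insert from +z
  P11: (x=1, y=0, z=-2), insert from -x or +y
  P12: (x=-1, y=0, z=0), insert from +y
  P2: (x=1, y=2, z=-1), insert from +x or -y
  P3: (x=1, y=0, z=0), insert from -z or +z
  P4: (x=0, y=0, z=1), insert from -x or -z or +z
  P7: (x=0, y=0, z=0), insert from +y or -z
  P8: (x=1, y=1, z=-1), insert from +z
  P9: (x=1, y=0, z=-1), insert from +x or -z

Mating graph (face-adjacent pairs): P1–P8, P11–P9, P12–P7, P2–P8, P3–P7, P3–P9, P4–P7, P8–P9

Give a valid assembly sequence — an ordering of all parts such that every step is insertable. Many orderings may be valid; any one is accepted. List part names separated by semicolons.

P8; P1; P9; P11; P3; P7; P4; P12; P2

1. P8@(1, 1, -1) [+z clear] — {P8}
2. P1@(2, 1, -1) [+z clear] — {P1, P8}
3. P9@(1, 0, -1) [+x clear] — {P1, P8, P9}
4. P11@(1, 0, -2) [-x clear] — {P1, P11, P8, P9}
5. P3@(1, 0, 0) [+z clear] — {P1, P11, P3, P8, P9}
6. P7@(0, 0, 0) [+y clear] — {P1, P11, P3, P7, P8, P9}
7. P4@(0, 0, 1) [-x clear] — {P1, P11, P3, P4, P7, P8, P9}
8. P12@(-1, 0, 0) [+y clear] — {P1, P11, P12, P3, P4, P7, P8, P9}
9. P2@(1, 2, -1) [+x clear] — {P1, P11, P12, P2, P3, P4, P7, P8, P9}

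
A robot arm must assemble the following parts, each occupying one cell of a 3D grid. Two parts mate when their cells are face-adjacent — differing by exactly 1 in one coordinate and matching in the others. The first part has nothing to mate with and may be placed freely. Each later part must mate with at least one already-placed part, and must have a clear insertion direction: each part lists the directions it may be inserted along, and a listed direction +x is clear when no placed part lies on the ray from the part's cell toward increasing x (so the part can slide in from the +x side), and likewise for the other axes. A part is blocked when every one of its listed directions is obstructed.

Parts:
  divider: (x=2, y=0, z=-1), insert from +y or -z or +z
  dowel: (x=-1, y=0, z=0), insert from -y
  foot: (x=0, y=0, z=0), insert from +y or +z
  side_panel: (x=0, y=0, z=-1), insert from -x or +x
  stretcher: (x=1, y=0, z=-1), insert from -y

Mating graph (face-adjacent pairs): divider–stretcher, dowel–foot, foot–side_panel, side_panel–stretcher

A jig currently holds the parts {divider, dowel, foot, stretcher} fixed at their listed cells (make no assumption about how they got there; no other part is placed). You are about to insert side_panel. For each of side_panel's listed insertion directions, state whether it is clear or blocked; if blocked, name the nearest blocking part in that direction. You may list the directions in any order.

-x: ray from side_panel(0, 0, -1) has no placed part ⇒ clear
+x: nearest on ray is stretcher@(1, 0, -1) ⇒ blocked

+x: blocked by stretcher; -x: clear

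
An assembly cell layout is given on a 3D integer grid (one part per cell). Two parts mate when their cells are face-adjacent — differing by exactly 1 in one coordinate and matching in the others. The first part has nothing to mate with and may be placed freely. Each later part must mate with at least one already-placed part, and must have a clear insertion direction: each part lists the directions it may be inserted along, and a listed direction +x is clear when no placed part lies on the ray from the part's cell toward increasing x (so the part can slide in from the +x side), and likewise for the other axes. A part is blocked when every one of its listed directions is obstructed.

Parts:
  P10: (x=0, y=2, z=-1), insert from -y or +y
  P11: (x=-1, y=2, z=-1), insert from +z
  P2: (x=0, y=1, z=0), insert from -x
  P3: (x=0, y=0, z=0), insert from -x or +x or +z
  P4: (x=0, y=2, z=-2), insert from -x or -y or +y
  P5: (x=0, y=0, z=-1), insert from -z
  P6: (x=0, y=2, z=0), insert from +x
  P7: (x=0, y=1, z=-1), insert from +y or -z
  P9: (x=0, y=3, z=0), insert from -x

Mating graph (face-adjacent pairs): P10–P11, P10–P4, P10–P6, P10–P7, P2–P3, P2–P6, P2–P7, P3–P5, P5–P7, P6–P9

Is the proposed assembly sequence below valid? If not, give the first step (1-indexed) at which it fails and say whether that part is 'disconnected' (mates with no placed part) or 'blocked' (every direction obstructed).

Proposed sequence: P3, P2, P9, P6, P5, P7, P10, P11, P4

Invalid at step 3 (disconnected)

1. P3@(0, 0, 0) [-x clear] — {P3}
2. P2@(0, 1, 0) [-x clear] — {P2, P3}
3. P9@(0, 3, 0) — no placed neighbour ⇒ disconnected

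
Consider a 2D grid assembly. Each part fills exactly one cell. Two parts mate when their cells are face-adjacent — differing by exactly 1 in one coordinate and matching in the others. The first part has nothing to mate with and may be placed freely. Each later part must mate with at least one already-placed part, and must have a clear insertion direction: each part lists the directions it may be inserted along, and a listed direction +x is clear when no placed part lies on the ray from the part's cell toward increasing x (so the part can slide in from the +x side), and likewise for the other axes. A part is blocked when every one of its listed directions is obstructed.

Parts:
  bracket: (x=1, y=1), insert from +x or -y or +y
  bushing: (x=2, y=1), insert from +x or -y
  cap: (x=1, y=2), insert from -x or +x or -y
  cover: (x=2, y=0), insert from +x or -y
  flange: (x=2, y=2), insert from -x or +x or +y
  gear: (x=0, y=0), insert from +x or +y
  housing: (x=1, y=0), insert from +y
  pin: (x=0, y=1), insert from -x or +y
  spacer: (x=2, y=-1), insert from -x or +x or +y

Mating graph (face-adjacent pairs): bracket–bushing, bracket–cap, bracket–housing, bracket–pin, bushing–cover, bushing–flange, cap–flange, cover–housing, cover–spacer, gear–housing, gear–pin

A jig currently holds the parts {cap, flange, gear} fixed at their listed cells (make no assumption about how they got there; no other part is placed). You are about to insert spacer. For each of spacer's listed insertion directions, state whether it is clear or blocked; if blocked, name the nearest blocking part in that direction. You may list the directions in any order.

-x: ray from spacer(2, -1) has no placed part ⇒ clear
+x: ray from spacer(2, -1) has no placed part ⇒ clear
+y: nearest on ray is flange@(2, 2) ⇒ blocked

+x: clear; +y: blocked by flange; -x: clear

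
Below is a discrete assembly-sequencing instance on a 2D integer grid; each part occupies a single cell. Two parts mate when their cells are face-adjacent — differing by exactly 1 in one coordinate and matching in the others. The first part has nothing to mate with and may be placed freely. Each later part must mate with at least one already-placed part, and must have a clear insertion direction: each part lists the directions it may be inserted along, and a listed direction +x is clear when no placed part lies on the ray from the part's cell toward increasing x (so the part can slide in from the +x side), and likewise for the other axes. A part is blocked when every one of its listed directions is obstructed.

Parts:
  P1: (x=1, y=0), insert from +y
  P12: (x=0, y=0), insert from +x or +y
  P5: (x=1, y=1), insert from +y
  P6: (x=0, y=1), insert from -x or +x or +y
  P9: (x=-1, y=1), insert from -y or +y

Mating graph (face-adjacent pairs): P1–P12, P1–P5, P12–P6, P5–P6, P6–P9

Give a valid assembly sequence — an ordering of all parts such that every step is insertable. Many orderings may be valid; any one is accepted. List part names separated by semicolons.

1. P12@(0, 0) [+x clear] — {P12}
2. P1@(1, 0) [+y clear] — {P1, P12}
3. P5@(1, 1) [+y clear] — {P1, P12, P5}
4. P6@(0, 1) [-x clear] — {P1, P12, P5, P6}
5. P9@(-1, 1) [-y clear] — {P1, P12, P5, P6, P9}

P12; P1; P5; P6; P9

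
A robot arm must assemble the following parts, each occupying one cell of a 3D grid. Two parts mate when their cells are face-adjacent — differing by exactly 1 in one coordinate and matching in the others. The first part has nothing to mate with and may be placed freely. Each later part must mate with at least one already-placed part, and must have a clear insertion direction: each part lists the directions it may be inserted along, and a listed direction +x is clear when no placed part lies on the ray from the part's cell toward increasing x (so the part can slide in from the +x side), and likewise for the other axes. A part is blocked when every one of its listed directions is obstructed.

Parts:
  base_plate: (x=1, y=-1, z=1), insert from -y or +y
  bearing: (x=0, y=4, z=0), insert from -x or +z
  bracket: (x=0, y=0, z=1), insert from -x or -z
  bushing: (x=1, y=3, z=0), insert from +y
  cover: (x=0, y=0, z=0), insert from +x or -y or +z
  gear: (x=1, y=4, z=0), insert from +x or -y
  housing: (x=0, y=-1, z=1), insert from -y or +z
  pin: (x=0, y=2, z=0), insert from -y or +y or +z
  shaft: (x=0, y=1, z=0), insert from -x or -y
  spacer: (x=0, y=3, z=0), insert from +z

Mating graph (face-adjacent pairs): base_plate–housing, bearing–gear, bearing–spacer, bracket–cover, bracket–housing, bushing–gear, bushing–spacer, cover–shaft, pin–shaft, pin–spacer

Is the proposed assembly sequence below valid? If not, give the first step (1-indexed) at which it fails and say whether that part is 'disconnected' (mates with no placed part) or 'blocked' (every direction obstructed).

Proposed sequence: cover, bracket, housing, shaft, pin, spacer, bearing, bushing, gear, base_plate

1. cover@(0, 0, 0) [+x clear] — {cover}
2. bracket@(0, 0, 1) [-x clear] — {bracket, cover}
3. housing@(0, -1, 1) [-y clear] — {bracket, cover, housing}
4. shaft@(0, 1, 0) [-x clear] — {bracket, cover, housing, shaft}
5. pin@(0, 2, 0) [+y clear] — {bracket, cover, housing, pin, shaft}
6. spacer@(0, 3, 0) [+z clear] — {bracket, cover, housing, pin, shaft, spacer}
7. bearing@(0, 4, 0) [-x clear] — {bearing, bracket, cover, housing, pin, shaft, spacer}
8. bushing@(1, 3, 0) [+y clear] — {bearing, bracket, bushing, cover, housing, pin, shaft, spacer}
9. gear@(1, 4, 0) [+x clear] — {bearing, bracket, bushing, cover, gear, housing, pin, shaft, spacer}
10. base_plate@(1, -1, 1) [-y clear] — {base_plate, bearing, bracket, bushing, cover, gear, housing, pin, shaft, spacer}

Valid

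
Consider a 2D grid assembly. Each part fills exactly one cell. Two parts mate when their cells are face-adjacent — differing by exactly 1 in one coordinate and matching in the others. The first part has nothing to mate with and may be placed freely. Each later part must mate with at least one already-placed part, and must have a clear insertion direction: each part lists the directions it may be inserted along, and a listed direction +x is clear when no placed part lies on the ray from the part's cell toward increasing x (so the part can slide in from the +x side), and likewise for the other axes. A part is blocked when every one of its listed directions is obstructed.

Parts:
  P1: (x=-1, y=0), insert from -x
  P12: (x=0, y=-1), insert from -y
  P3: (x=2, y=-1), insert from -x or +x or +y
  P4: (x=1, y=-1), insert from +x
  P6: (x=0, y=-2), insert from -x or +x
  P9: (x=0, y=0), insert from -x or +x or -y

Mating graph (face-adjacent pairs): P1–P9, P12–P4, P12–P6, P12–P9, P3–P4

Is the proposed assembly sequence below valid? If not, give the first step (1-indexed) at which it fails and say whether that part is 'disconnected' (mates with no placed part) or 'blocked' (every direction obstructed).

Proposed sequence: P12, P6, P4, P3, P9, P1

1. P12@(0, -1) [-y clear] — {P12}
2. P6@(0, -2) [-x clear] — {P12, P6}
3. P4@(1, -1) [+x clear] — {P12, P4, P6}
4. P3@(2, -1) [+x clear] — {P12, P3, P4, P6}
5. P9@(0, 0) [-x clear] — {P12, P3, P4, P6, P9}
6. P1@(-1, 0) [-x clear] — {P1, P12, P3, P4, P6, P9}

Valid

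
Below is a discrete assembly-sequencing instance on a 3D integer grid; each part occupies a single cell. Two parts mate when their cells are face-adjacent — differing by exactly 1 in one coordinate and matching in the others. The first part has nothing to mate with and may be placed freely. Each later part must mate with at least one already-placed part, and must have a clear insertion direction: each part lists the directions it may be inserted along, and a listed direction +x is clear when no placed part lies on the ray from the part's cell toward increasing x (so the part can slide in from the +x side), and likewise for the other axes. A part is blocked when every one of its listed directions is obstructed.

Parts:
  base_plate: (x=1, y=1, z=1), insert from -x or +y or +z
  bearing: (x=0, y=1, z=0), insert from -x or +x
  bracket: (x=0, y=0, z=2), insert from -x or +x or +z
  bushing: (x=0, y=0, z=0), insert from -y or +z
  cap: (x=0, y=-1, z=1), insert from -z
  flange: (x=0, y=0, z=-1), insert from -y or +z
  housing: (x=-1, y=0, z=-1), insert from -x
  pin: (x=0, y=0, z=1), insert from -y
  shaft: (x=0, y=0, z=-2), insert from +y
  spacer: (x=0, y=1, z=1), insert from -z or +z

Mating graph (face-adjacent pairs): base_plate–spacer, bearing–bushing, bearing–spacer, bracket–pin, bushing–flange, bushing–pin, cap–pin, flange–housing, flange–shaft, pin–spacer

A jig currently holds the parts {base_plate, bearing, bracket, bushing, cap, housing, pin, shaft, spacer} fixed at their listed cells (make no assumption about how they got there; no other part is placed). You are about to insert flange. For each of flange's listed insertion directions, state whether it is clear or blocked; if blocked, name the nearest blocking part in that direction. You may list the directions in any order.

+z: blocked by bushing; -y: clear

-y: ray from flange(0, 0, -1) has no placed part ⇒ clear
+z: nearest on ray is bushing@(0, 0, 0) ⇒ blocked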